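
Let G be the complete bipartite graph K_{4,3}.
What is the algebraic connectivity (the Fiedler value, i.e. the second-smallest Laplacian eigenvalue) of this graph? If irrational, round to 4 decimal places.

3

The graph has 7 vertices and degree multiset [4, 4, 4, 3, 3, 3, 3]; D is the diagonal matrix of degrees and L = D - A. Computing the eigenvalues of L and sorting gives [0, 3, 3, 3, 4, 4, 7]. The Fiedler value lambda_2 = 3 is strictly positive, so the graph is connected.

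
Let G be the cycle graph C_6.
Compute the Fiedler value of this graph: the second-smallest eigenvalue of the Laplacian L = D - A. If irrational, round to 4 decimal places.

The graph has 6 vertices and degree multiset [2, 2, 2, 2, 2, 2]; D is the diagonal matrix of degrees and L = D - A. The smallest Laplacian eigenvalue is always 0. The next one, lambda_2 = 1, measures how hard the graph is to disconnect: larger values mean better connectivity.

1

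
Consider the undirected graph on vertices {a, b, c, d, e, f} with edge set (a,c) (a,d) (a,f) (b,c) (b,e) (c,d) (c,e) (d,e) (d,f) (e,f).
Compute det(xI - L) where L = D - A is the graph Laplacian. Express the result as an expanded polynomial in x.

Reading degrees in the order [a, b, c, d, e, f] gives [3, 2, 4, 4, 4, 3]; set D = diag(3, 2, 4, 4, 4, 3) and form L = D - A. L has integer entries, so p(x) = det(xI - L) has integer coefficients. Expanding the determinant yields x^6 - 20x^5 + 155x^4 - 578x^3 + 1027x^2 - 684x. Since p(0) = det(-L) = 0, x divides p(x). There is one zero in the spectrum, matching the 1 component.

x^6 - 20x^5 + 155x^4 - 578x^3 + 1027x^2 - 684x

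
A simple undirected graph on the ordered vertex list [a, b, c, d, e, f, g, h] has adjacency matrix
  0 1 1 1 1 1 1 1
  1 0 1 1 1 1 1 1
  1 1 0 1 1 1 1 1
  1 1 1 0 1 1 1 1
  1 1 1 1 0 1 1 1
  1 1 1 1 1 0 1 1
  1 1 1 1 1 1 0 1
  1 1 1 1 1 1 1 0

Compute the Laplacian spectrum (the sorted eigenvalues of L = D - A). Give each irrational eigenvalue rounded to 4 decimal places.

[0, 8, 8, 8, 8, 8, 8, 8]

Reading degrees in the order [a, b, c, d, e, f, g, h] gives [7, 7, 7, 7, 7, 7, 7, 7]; set D = diag(7, 7, 7, 7, 7, 7, 7, 7) and form L = D - A. Diagonalising L (or applying a numerical eigensolver to the 8x8 matrix) gives the spectrum above. The single zero eigenvalue shows the graph is connected.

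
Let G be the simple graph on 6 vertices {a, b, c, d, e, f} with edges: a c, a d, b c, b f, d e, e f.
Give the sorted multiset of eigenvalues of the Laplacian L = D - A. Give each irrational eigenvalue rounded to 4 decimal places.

Reading degrees in the order [a, b, c, d, e, f] gives [2, 2, 2, 2, 2, 2]; set D = diag(2, 2, 2, 2, 2, 2) and form L = D - A. Since every row of L sums to 0, the all-ones vector is in the kernel and 0 is an eigenvalue.

[0, 1, 1, 3, 3, 4]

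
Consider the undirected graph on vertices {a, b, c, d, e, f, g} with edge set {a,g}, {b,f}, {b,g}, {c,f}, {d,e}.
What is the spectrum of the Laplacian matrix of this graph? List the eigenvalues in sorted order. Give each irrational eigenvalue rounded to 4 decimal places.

Reading degrees in the order [a, b, c, d, e, f, g] gives [1, 2, 1, 1, 1, 2, 2]; set D = diag(1, 2, 1, 1, 1, 2, 2) and form L = D - A. L is symmetric positive semidefinite, so every eigenvalue is real and nonnegative. The 2 zero eigenvalues correspond to the 2 connected components. There are 2 zeros in the spectrum, matching the 2 components.

[0, 0, 0.3820, 1.3820, 2, 2.6180, 3.6180]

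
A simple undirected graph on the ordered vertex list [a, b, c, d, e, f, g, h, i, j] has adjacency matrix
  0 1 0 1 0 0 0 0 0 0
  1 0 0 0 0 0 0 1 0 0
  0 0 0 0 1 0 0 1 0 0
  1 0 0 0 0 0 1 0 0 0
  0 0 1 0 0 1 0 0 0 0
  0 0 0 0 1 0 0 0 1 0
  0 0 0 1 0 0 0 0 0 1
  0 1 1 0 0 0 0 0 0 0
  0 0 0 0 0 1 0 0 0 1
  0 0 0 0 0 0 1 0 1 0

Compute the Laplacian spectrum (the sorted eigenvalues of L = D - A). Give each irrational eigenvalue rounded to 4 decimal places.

Reading degrees in the order [a, b, c, d, e, f, g, h, i, j] gives [2, 2, 2, 2, 2, 2, 2, 2, 2, 2]; set D = diag(2, 2, 2, 2, 2, 2, 2, 2, 2, 2) and form L = D - A. Since every row of L sums to 0, the all-ones vector is in the kernel and 0 is an eigenvalue. The single zero eigenvalue shows the graph is connected. There is one zero in the spectrum, matching the 1 component. By the matrix-tree theorem the graph has (1/10) * product of the nonzero eigenvalues = 10 spanning trees.

[0, 0.3820, 0.3820, 1.3820, 1.3820, 2.6180, 2.6180, 3.6180, 3.6180, 4]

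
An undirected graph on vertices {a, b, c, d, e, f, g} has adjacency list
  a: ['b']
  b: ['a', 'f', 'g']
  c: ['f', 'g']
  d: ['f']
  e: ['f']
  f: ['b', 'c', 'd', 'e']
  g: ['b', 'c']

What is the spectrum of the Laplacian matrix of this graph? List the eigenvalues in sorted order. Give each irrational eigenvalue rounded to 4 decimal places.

Each diagonal entry of L is the vertex degree and each off-diagonal entry is -1 where an edge is present, 0 otherwise; in the order [a, b, c, d, e, f, g] the diagonal is [1, 3, 2, 1, 1, 4, 2]. Diagonalising L (or applying a numerical eigensolver to the 7x7 matrix) gives the spectrum above. There is one zero in the spectrum, matching the 1 component.

[0, 0.5858, 1, 1, 2.5858, 3.4142, 5.4142]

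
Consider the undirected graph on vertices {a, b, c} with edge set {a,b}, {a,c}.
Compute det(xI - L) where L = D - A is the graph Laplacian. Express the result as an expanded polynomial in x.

Reading degrees in the order [a, b, c] gives [2, 1, 1]; set D = diag(2, 1, 1) and form L = D - A. L has integer entries, so p(x) = det(xI - L) has integer coefficients. Expanding the determinant yields x^3 - 4x^2 + 3x. Since p(0) = det(-L) = 0, x divides p(x). The largest eigenvalue, 3, is at most the vertex count 3.

x^3 - 4x^2 + 3x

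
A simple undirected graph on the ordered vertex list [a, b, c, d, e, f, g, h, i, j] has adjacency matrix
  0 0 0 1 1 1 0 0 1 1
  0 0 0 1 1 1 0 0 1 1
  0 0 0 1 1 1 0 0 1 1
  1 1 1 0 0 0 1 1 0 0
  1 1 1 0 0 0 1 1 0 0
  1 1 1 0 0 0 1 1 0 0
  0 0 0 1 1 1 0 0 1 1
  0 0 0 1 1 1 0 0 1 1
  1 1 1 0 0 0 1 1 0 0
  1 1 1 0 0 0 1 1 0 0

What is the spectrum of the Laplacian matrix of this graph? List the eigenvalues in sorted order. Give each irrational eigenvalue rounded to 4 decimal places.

Reading degrees in the order [a, b, c, d, e, f, g, h, i, j] gives [5, 5, 5, 5, 5, 5, 5, 5, 5, 5]; set D = diag(5, 5, 5, 5, 5, 5, 5, 5, 5, 5) and form L = D - A. The multiplicity of 0 as a Laplacian eigenvalue equals the number of connected components. The single zero eigenvalue shows the graph is connected. The largest eigenvalue, 10, is at most the vertex count 10.

[0, 5, 5, 5, 5, 5, 5, 5, 5, 10]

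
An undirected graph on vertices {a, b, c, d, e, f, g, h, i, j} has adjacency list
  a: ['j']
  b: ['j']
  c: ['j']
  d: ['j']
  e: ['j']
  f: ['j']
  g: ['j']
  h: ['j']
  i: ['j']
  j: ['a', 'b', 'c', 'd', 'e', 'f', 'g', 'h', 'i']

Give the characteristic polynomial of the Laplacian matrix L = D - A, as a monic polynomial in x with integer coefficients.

Each diagonal entry of L is the vertex degree and each off-diagonal entry is -1 where an edge is present, 0 otherwise; in the order [a, b, c, d, e, f, g, h, i, j] the diagonal is [1, 1, 1, 1, 1, 1, 1, 1, 1, 9]. L has integer entries, so p(x) = det(xI - L) has integer coefficients. Expanding the determinant yields x^10 - 18x^9 + 108x^8 - 336x^7 + 630x^6 - 756x^5 + 588x^4 - 288x^3 + 81x^2 - 10x. The coefficient of x^9 equals -trace(L) = -18, matching the sum of degrees. The eigenvalues sum to 18, which equals trace(L) = 2|E|. There is one zero in the spectrum, matching the 1 component.

x^10 - 18x^9 + 108x^8 - 336x^7 + 630x^6 - 756x^5 + 588x^4 - 288x^3 + 81x^2 - 10x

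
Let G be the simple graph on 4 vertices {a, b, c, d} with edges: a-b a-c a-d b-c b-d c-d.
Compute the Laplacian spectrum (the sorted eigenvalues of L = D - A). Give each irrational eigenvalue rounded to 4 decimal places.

Each diagonal entry of L is the vertex degree and each off-diagonal entry is -1 where an edge is present, 0 otherwise; in the order [a, b, c, d] the diagonal is [3, 3, 3, 3]. Since every row of L sums to 0, the all-ones vector is in the kernel and 0 is an eigenvalue. The single zero eigenvalue shows the graph is connected. By the matrix-tree theorem the graph has (1/4) * product of the nonzero eigenvalues = 16 spanning trees.

[0, 4, 4, 4]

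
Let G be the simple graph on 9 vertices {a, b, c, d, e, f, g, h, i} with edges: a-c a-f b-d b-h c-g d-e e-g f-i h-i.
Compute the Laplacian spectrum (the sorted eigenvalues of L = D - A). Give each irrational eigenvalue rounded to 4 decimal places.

With the vertex order [a, b, c, d, e, f, g, h, i], the degrees are [2, 2, 2, 2, 2, 2, 2, 2, 2], giving D = diag(2, 2, 2, 2, 2, 2, 2, 2, 2) and L = D - A. The multiplicity of 0 as a Laplacian eigenvalue equals the number of connected components. There is one zero in the spectrum, matching the 1 component. The eigenvalues sum to 18, which equals trace(L) = 2|E|.

[0, 0.4679, 0.4679, 1.6527, 1.6527, 3, 3, 3.8794, 3.8794]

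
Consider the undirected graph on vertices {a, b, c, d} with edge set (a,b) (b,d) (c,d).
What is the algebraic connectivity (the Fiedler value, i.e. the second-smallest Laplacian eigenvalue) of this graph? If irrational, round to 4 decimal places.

0.5858

Reading degrees in the order [a, b, c, d] gives [1, 2, 1, 2]; set D = diag(1, 2, 1, 2) and form L = D - A. The smallest Laplacian eigenvalue is always 0. The next one, lambda_2 = 0.5858, measures how hard the graph is to disconnect: larger values mean better connectivity.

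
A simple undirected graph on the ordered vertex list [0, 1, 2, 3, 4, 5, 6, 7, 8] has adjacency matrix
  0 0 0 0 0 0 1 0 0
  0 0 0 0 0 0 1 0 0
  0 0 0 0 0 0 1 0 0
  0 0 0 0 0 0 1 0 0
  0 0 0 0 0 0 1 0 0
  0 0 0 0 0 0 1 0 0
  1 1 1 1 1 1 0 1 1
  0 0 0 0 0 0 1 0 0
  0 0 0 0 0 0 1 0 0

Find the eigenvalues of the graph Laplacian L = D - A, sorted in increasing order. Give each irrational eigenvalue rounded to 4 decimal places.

With the vertex order [0, 1, 2, 3, 4, 5, 6, 7, 8], the degrees are [1, 1, 1, 1, 1, 1, 8, 1, 1], giving D = diag(1, 1, 1, 1, 1, 1, 8, 1, 1) and L = D - A. The multiplicity of 0 as a Laplacian eigenvalue equals the number of connected components. The largest eigenvalue, 9, is at most the vertex count 9. By the matrix-tree theorem the graph has (1/9) * product of the nonzero eigenvalues = 1 spanning tree.

[0, 1, 1, 1, 1, 1, 1, 1, 9]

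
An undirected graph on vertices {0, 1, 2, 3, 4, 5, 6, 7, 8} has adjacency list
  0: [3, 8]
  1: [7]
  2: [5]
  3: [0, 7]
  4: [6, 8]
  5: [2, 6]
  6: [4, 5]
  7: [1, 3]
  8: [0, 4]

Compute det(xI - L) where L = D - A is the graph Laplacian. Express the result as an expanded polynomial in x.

Reading degrees in the order [0, 1, 2, 3, 4, 5, 6, 7, 8] gives [2, 1, 1, 2, 2, 2, 2, 2, 2]; set D = diag(2, 1, 1, 2, 2, 2, 2, 2, 2) and form L = D - A. Computing det(xI - L) by cofactor expansion (or equivalently via sum-over-permutations) gives x^9 - 16x^8 + 105x^7 - 364x^6 + 715x^5 - 792x^4 + 462x^3 - 120x^2 + 9x. The constant term is 0 because L is singular (the all-ones vector lies in its kernel). There is one zero in the spectrum, matching the 1 component.

x^9 - 16x^8 + 105x^7 - 364x^6 + 715x^5 - 792x^4 + 462x^3 - 120x^2 + 9x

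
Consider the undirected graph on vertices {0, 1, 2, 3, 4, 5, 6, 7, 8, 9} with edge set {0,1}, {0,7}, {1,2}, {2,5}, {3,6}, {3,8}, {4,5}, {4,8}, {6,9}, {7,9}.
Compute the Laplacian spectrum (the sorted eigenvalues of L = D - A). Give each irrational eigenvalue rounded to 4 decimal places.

Reading degrees in the order [0, 1, 2, 3, 4, 5, 6, 7, 8, 9] gives [2, 2, 2, 2, 2, 2, 2, 2, 2, 2]; set D = diag(2, 2, 2, 2, 2, 2, 2, 2, 2, 2) and form L = D - A. L is symmetric positive semidefinite, so every eigenvalue is real and nonnegative. The single zero eigenvalue shows the graph is connected. By the matrix-tree theorem the graph has (1/10) * product of the nonzero eigenvalues = 10 spanning trees.

[0, 0.3820, 0.3820, 1.3820, 1.3820, 2.6180, 2.6180, 3.6180, 3.6180, 4]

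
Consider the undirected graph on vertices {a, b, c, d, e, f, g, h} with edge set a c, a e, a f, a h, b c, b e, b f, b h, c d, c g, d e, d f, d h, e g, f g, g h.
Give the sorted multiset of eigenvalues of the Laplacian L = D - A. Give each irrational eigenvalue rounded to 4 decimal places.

Reading degrees in the order [a, b, c, d, e, f, g, h] gives [4, 4, 4, 4, 4, 4, 4, 4]; set D = diag(4, 4, 4, 4, 4, 4, 4, 4) and form L = D - A. Since every row of L sums to 0, the all-ones vector is in the kernel and 0 is an eigenvalue. The largest eigenvalue, 8, is at most the vertex count 8.

[0, 4, 4, 4, 4, 4, 4, 8]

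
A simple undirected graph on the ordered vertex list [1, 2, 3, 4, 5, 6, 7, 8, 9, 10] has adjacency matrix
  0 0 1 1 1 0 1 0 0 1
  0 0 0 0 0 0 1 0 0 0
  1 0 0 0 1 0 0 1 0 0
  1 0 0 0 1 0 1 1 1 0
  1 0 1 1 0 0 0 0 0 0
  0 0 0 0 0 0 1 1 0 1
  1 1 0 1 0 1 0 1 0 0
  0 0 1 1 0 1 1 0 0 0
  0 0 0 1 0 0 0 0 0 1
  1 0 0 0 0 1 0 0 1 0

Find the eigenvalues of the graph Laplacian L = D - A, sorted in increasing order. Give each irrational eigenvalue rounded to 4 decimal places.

[0, 0.8393, 1.4344, 2.0313, 3.1036, 3.5733, 4.3188, 5.2511, 6.5542, 6.8940]

Reading degrees in the order [1, 2, 3, 4, 5, 6, 7, 8, 9, 10] gives [5, 1, 3, 5, 3, 3, 5, 4, 2, 3]; set D = diag(5, 1, 3, 5, 3, 3, 5, 4, 2, 3) and form L = D - A. Diagonalising L (or applying a numerical eigensolver to the 10x10 matrix) gives the spectrum above. The largest eigenvalue, 6.8940, is at most the vertex count 10.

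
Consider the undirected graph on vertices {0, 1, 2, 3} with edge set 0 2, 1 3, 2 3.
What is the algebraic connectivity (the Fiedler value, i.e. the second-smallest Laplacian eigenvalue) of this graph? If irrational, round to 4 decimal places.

0.5858

With the vertex order [0, 1, 2, 3], the degrees are [1, 1, 2, 2], giving D = diag(1, 1, 2, 2) and L = D - A. Computing the eigenvalues of L and sorting gives [0, 0.5858, 2, 3.4142]. The Fiedler value lambda_2 = 0.5858 is strictly positive, so the graph is connected.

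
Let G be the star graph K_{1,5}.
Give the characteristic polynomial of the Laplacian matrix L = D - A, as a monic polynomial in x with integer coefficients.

x^6 - 10x^5 + 30x^4 - 40x^3 + 25x^2 - 6x

The graph has 6 vertices and degree multiset [5, 1, 1, 1, 1, 1]; D is the diagonal matrix of degrees and L = D - A. The eigenvalues of L are [0, 1, 1, 1, 1, 6]; the characteristic polynomial is the product of (x - lambda_i), which multiplies out to x^6 - 10x^5 + 30x^4 - 40x^3 + 25x^2 - 6x. The constant term is 0 because L is singular (the all-ones vector lies in its kernel).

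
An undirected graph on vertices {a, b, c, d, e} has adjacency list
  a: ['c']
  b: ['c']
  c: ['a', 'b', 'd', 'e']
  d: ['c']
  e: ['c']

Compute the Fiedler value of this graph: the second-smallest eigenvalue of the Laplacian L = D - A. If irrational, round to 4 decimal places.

Each diagonal entry of L is the vertex degree and each off-diagonal entry is -1 where an edge is present, 0 otherwise; in the order [a, b, c, d, e] the diagonal is [1, 1, 4, 1, 1]. The sorted Laplacian eigenvalues are [0, 1, 1, 1, 5]; the algebraic connectivity is the second entry, 1. The eigenvalues sum to 8, which equals trace(L) = 2|E|.

1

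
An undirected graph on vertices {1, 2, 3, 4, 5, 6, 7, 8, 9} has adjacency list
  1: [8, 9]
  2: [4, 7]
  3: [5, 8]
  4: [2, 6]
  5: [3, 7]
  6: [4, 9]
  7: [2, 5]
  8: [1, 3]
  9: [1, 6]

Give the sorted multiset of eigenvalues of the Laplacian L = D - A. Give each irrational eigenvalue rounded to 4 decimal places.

Reading degrees in the order [1, 2, 3, 4, 5, 6, 7, 8, 9] gives [2, 2, 2, 2, 2, 2, 2, 2, 2]; set D = diag(2, 2, 2, 2, 2, 2, 2, 2, 2) and form L = D - A. Diagonalising L (or applying a numerical eigensolver to the 9x9 matrix) gives the spectrum above. There is one zero in the spectrum, matching the 1 component. By the matrix-tree theorem the graph has (1/9) * product of the nonzero eigenvalues = 9 spanning trees.

[0, 0.4679, 0.4679, 1.6527, 1.6527, 3, 3, 3.8794, 3.8794]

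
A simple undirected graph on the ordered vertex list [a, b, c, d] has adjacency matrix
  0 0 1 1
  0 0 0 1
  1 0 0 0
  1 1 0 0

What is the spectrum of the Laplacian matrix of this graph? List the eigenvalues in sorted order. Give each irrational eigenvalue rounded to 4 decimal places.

Reading degrees in the order [a, b, c, d] gives [2, 1, 1, 2]; set D = diag(2, 1, 1, 2) and form L = D - A. L is symmetric positive semidefinite, so every eigenvalue is real and nonnegative.

[0, 0.5858, 2, 3.4142]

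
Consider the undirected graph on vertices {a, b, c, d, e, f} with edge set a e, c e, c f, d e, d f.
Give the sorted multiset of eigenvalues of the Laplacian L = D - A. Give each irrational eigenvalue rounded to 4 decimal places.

[0, 0, 0.8299, 2, 2.6889, 4.4812]

Each diagonal entry of L is the vertex degree and each off-diagonal entry is -1 where an edge is present, 0 otherwise; in the order [a, b, c, d, e, f] the diagonal is [1, 0, 2, 2, 3, 2]. Diagonalising L (or applying a numerical eigensolver to the 6x6 matrix) gives the spectrum above. The 2 zero eigenvalues correspond to the 2 connected components. The largest eigenvalue, 4.4812, is at most the vertex count 6.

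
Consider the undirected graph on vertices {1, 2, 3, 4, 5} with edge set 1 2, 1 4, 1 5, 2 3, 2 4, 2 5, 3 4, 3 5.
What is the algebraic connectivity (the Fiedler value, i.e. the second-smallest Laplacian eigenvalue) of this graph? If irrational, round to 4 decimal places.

3

With the vertex order [1, 2, 3, 4, 5], the degrees are [3, 4, 3, 3, 3], giving D = diag(3, 4, 3, 3, 3) and L = D - A. The sorted Laplacian eigenvalues are [0, 3, 3, 5, 5]; the algebraic connectivity is the second entry, 3. The eigenvalues sum to 16, which equals trace(L) = 2|E|.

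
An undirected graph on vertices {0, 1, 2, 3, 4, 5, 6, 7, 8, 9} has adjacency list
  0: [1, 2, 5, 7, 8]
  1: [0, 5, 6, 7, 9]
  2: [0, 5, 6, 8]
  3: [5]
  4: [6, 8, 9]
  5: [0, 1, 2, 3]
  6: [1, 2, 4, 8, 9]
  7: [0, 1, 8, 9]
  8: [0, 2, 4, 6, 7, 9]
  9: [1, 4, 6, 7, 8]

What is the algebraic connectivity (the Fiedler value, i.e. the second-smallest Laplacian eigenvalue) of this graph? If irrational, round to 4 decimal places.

0.7589

With the vertex order [0, 1, 2, 3, 4, 5, 6, 7, 8, 9], the degrees are [5, 5, 4, 1, 3, 4, 5, 4, 6, 5], giving D = diag(5, 5, 4, 1, 3, 4, 5, 4, 6, 5) and L = D - A. Computing the eigenvalues of L and sorting gives [0, 0.7589, 2.3522, 3.2165, 4.3843, 4.7061, 5.9120, 6.3551, 6.7224, 7.5925]. The Fiedler value lambda_2 = 0.7589 is strictly positive, so the graph is connected. By the matrix-tree theorem the graph has (1/10) * product of the nonzero eigenvalues = 22717 spanning trees. There is one zero in the spectrum, matching the 1 component.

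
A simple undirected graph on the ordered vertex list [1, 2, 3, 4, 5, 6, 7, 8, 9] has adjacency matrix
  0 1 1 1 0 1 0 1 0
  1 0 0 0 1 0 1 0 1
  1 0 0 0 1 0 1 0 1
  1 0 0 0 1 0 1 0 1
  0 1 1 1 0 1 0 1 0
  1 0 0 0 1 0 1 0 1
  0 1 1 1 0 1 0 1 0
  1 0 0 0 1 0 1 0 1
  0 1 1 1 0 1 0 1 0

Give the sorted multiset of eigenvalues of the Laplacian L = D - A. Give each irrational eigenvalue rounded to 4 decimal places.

Each diagonal entry of L is the vertex degree and each off-diagonal entry is -1 where an edge is present, 0 otherwise; in the order [1, 2, 3, 4, 5, 6, 7, 8, 9] the diagonal is [5, 4, 4, 4, 5, 4, 5, 4, 5]. Since every row of L sums to 0, the all-ones vector is in the kernel and 0 is an eigenvalue. The single zero eigenvalue shows the graph is connected. The largest eigenvalue, 9, is at most the vertex count 9. The eigenvalues sum to 40, which equals trace(L) = 2|E|.

[0, 4, 4, 4, 4, 5, 5, 5, 9]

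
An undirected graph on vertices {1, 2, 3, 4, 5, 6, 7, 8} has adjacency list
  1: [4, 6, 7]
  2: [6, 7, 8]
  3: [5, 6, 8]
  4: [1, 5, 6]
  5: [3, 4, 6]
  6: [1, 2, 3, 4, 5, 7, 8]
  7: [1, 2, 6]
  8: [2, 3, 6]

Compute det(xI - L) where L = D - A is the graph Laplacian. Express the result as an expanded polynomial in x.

With the vertex order [1, 2, 3, 4, 5, 6, 7, 8], the degrees are [3, 3, 3, 3, 3, 7, 3, 3], giving D = diag(3, 3, 3, 3, 3, 7, 3, 3) and L = D - A. Computing det(xI - L) by cofactor expansion (or equivalently via sum-over-permutations) gives x^8 - 28x^7 + 322x^6 - 1974x^5 + 6965x^4 - 14126x^3 + 15225x^2 - 6728x. The coefficient of x^7 equals -trace(L) = -28, matching the sum of degrees. By the matrix-tree theorem the graph has (1/8) * product of the nonzero eigenvalues = 841 spanning trees.

x^8 - 28x^7 + 322x^6 - 1974x^5 + 6965x^4 - 14126x^3 + 15225x^2 - 6728x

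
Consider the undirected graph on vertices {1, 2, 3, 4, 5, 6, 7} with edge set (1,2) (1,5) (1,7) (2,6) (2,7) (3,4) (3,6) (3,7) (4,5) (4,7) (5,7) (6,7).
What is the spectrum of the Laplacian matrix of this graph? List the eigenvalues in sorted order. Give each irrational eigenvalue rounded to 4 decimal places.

[0, 2, 2, 4, 4, 5, 7]

Reading degrees in the order [1, 2, 3, 4, 5, 6, 7] gives [3, 3, 3, 3, 3, 3, 6]; set D = diag(3, 3, 3, 3, 3, 3, 6) and form L = D - A. Since every row of L sums to 0, the all-ones vector is in the kernel and 0 is an eigenvalue. The eigenvalues sum to 24, which equals trace(L) = 2|E|. The largest eigenvalue, 7, is at most the vertex count 7.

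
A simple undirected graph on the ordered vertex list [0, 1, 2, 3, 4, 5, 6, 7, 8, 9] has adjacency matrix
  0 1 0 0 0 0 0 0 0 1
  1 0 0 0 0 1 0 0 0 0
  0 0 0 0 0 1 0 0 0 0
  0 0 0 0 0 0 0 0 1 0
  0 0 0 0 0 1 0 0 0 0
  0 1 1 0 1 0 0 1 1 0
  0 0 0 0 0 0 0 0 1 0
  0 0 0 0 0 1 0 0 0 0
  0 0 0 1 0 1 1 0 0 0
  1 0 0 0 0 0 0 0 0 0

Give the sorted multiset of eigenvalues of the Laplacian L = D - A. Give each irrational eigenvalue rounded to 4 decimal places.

Reading degrees in the order [0, 1, 2, 3, 4, 5, 6, 7, 8, 9] gives [2, 2, 1, 1, 1, 5, 1, 1, 3, 1]; set D = diag(2, 2, 1, 1, 1, 5, 1, 1, 3, 1) and form L = D - A. L is symmetric positive semidefinite, so every eigenvalue is real and nonnegative.

[0, 0.2222, 0.4412, 1, 1, 1, 1.4963, 3.1080, 3.5435, 6.1888]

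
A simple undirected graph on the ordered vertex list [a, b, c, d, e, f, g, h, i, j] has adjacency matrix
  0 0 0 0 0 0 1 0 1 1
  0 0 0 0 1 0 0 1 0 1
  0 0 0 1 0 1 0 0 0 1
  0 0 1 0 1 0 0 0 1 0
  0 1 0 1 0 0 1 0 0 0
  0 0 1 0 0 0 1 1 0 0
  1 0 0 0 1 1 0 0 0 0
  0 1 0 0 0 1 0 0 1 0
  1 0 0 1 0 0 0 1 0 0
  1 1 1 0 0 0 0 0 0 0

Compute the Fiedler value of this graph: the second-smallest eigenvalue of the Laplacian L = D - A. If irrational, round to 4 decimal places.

2

With the vertex order [a, b, c, d, e, f, g, h, i, j], the degrees are [3, 3, 3, 3, 3, 3, 3, 3, 3, 3], giving D = diag(3, 3, 3, 3, 3, 3, 3, 3, 3, 3) and L = D - A. Computing the eigenvalues of L and sorting gives [0, 2, 2, 2, 2, 2, 5, 5, 5, 5]. The Fiedler value lambda_2 = 2 is strictly positive, so the graph is connected. There is one zero in the spectrum, matching the 1 component.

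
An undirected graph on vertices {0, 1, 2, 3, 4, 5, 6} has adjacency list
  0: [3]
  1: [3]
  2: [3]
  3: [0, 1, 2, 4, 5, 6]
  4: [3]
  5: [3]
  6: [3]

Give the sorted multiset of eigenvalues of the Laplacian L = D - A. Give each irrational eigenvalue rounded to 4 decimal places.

Each diagonal entry of L is the vertex degree and each off-diagonal entry is -1 where an edge is present, 0 otherwise; in the order [0, 1, 2, 3, 4, 5, 6] the diagonal is [1, 1, 1, 6, 1, 1, 1]. Since every row of L sums to 0, the all-ones vector is in the kernel and 0 is an eigenvalue. The eigenvalues sum to 12, which equals trace(L) = 2|E|.

[0, 1, 1, 1, 1, 1, 7]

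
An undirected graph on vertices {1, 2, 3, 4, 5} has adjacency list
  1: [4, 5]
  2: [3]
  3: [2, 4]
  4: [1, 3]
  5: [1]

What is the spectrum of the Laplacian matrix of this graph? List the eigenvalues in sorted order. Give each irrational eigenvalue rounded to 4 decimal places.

Reading degrees in the order [1, 2, 3, 4, 5] gives [2, 1, 2, 2, 1]; set D = diag(2, 1, 2, 2, 1) and form L = D - A. L is symmetric positive semidefinite, so every eigenvalue is real and nonnegative. The single zero eigenvalue shows the graph is connected. The largest eigenvalue, 3.6180, is at most the vertex count 5.

[0, 0.3820, 1.3820, 2.6180, 3.6180]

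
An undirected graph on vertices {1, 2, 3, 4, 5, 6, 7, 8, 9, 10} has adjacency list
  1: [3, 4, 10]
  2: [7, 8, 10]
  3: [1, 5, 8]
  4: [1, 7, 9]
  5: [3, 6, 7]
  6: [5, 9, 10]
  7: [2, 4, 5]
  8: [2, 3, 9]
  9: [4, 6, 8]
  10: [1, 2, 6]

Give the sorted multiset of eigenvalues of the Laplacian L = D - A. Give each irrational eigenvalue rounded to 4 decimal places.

[0, 2, 2, 2, 2, 2, 5, 5, 5, 5]

Each diagonal entry of L is the vertex degree and each off-diagonal entry is -1 where an edge is present, 0 otherwise; in the order [1, 2, 3, 4, 5, 6, 7, 8, 9, 10] the diagonal is [3, 3, 3, 3, 3, 3, 3, 3, 3, 3]. Since every row of L sums to 0, the all-ones vector is in the kernel and 0 is an eigenvalue.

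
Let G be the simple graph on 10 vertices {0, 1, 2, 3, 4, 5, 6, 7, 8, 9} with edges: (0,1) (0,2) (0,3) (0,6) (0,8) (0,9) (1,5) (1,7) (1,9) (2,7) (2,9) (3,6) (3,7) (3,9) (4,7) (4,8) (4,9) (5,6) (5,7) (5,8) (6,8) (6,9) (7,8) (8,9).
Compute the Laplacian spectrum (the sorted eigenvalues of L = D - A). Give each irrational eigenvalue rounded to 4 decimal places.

[0, 2.6945, 2.8154, 3.3436, 4.2717, 4.9449, 6.4833, 7.0091, 7.6366, 8.8008]

With the vertex order [0, 1, 2, 3, 4, 5, 6, 7, 8, 9], the degrees are [6, 4, 3, 4, 3, 4, 5, 6, 6, 7], giving D = diag(6, 4, 3, 4, 3, 4, 5, 6, 6, 7) and L = D - A. L is symmetric positive semidefinite, so every eigenvalue is real and nonnegative.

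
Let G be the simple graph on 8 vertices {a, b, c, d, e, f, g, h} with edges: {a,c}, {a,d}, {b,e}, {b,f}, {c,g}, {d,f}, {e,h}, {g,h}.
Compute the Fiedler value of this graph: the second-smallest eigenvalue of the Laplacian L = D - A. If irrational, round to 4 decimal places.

0.5858

Reading degrees in the order [a, b, c, d, e, f, g, h] gives [2, 2, 2, 2, 2, 2, 2, 2]; set D = diag(2, 2, 2, 2, 2, 2, 2, 2) and form L = D - A. The smallest Laplacian eigenvalue is always 0. The next one, lambda_2 = 0.5858, measures how hard the graph is to disconnect: larger values mean better connectivity. The eigenvalues sum to 16, which equals trace(L) = 2|E|.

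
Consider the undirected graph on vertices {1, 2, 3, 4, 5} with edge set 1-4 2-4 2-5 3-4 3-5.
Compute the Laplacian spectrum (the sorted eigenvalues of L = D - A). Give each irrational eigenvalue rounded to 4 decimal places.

With the vertex order [1, 2, 3, 4, 5], the degrees are [1, 2, 2, 3, 2], giving D = diag(1, 2, 2, 3, 2) and L = D - A. Since every row of L sums to 0, the all-ones vector is in the kernel and 0 is an eigenvalue. The single zero eigenvalue shows the graph is connected. The largest eigenvalue, 4.4812, is at most the vertex count 5.

[0, 0.8299, 2, 2.6889, 4.4812]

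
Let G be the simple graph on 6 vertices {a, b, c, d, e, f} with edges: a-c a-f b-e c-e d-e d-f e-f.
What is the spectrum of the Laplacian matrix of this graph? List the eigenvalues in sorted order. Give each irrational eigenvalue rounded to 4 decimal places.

[0, 0.8817, 1.4506, 2.5341, 3.8647, 5.2688]

Each diagonal entry of L is the vertex degree and each off-diagonal entry is -1 where an edge is present, 0 otherwise; in the order [a, b, c, d, e, f] the diagonal is [2, 1, 2, 2, 4, 3]. The multiplicity of 0 as a Laplacian eigenvalue equals the number of connected components. The single zero eigenvalue shows the graph is connected. The largest eigenvalue, 5.2688, is at most the vertex count 6.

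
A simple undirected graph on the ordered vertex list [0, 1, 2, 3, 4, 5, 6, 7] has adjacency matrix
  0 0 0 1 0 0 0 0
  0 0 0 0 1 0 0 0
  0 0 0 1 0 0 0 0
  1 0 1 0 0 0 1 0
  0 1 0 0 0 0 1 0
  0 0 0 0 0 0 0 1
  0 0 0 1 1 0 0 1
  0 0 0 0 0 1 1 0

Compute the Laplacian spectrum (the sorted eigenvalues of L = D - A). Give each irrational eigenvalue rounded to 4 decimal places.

Each diagonal entry of L is the vertex degree and each off-diagonal entry is -1 where an edge is present, 0 otherwise; in the order [0, 1, 2, 3, 4, 5, 6, 7] the diagonal is [1, 1, 1, 3, 2, 1, 3, 2]. Since every row of L sums to 0, the all-ones vector is in the kernel and 0 is an eigenvalue. The single zero eigenvalue shows the graph is connected. By the matrix-tree theorem the graph has (1/8) * product of the nonzero eigenvalues = 1 spanning tree.

[0, 0.3065, 0.3820, 1, 1.6703, 2.6180, 3.3297, 4.6935]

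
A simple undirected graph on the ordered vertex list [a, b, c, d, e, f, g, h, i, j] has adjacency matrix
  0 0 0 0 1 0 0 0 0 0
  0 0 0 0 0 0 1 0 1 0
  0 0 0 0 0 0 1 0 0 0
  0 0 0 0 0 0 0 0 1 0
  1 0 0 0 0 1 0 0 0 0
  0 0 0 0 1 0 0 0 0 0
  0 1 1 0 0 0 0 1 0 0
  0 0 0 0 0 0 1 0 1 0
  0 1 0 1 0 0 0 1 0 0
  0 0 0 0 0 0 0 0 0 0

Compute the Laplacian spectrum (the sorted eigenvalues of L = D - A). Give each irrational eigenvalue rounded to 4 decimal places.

[0, 0, 0, 0.5858, 1, 1.2679, 2, 3, 3.4142, 4.7321]

Each diagonal entry of L is the vertex degree and each off-diagonal entry is -1 where an edge is present, 0 otherwise; in the order [a, b, c, d, e, f, g, h, i, j] the diagonal is [1, 2, 1, 1, 2, 1, 3, 2, 3, 0]. Diagonalising L (or applying a numerical eigensolver to the 10x10 matrix) gives the spectrum above. The 3 zero eigenvalues correspond to the 3 connected components. The eigenvalues sum to 16, which equals trace(L) = 2|E|.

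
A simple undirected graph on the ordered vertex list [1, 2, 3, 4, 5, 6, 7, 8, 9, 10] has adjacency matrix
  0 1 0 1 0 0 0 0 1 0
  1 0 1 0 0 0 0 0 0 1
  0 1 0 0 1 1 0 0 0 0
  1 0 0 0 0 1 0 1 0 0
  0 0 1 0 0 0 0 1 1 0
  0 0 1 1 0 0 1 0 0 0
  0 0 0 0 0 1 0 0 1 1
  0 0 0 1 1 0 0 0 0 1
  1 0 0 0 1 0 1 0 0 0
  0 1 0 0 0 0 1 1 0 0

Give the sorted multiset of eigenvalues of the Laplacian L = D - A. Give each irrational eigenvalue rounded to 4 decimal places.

With the vertex order [1, 2, 3, 4, 5, 6, 7, 8, 9, 10], the degrees are [3, 3, 3, 3, 3, 3, 3, 3, 3, 3], giving D = diag(3, 3, 3, 3, 3, 3, 3, 3, 3, 3) and L = D - A. Diagonalising L (or applying a numerical eigensolver to the 10x10 matrix) gives the spectrum above. The eigenvalues sum to 30, which equals trace(L) = 2|E|.

[0, 2, 2, 2, 2, 2, 5, 5, 5, 5]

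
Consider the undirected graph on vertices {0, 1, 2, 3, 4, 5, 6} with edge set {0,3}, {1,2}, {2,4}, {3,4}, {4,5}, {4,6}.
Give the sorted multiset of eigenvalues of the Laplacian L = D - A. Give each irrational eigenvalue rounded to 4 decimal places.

[0, 0.3820, 0.6086, 1, 2.2271, 2.6180, 5.1642]

Reading degrees in the order [0, 1, 2, 3, 4, 5, 6] gives [1, 1, 2, 2, 4, 1, 1]; set D = diag(1, 1, 2, 2, 4, 1, 1) and form L = D - A. L is symmetric positive semidefinite, so every eigenvalue is real and nonnegative. There is one zero in the spectrum, matching the 1 component.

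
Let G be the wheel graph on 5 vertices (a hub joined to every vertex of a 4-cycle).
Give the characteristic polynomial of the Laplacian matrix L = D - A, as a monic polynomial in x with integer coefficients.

x^5 - 16x^4 + 94x^3 - 240x^2 + 225x

The graph has 5 vertices and degree multiset [4, 3, 3, 3, 3]; D is the diagonal matrix of degrees and L = D - A. The eigenvalues of L are [0, 3, 3, 5, 5]; the characteristic polynomial is the product of (x - lambda_i), which multiplies out to x^5 - 16x^4 + 94x^3 - 240x^2 + 225x. Since p(0) = det(-L) = 0, x divides p(x).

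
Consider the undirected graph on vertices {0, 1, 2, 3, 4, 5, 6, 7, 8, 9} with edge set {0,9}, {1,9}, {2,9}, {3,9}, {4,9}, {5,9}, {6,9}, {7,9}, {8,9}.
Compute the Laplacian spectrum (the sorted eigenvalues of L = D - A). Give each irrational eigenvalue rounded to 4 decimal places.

With the vertex order [0, 1, 2, 3, 4, 5, 6, 7, 8, 9], the degrees are [1, 1, 1, 1, 1, 1, 1, 1, 1, 9], giving D = diag(1, 1, 1, 1, 1, 1, 1, 1, 1, 9) and L = D - A. Since every row of L sums to 0, the all-ones vector is in the kernel and 0 is an eigenvalue. The single zero eigenvalue shows the graph is connected. By the matrix-tree theorem the graph has (1/10) * product of the nonzero eigenvalues = 1 spanning tree. The eigenvalues sum to 18, which equals trace(L) = 2|E|.

[0, 1, 1, 1, 1, 1, 1, 1, 1, 10]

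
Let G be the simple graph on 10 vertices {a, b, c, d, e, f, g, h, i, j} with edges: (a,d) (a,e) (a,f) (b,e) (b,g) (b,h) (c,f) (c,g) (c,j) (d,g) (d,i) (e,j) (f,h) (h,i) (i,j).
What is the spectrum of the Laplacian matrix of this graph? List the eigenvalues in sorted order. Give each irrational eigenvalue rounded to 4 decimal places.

[0, 2, 2, 2, 2, 2, 5, 5, 5, 5]

Reading degrees in the order [a, b, c, d, e, f, g, h, i, j] gives [3, 3, 3, 3, 3, 3, 3, 3, 3, 3]; set D = diag(3, 3, 3, 3, 3, 3, 3, 3, 3, 3) and form L = D - A. Since every row of L sums to 0, the all-ones vector is in the kernel and 0 is an eigenvalue. The single zero eigenvalue shows the graph is connected. The largest eigenvalue, 5, is at most the vertex count 10.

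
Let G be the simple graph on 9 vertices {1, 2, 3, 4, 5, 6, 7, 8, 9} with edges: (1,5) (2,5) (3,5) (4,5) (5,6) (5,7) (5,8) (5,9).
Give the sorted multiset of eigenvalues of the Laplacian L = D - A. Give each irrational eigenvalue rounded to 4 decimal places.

Each diagonal entry of L is the vertex degree and each off-diagonal entry is -1 where an edge is present, 0 otherwise; in the order [1, 2, 3, 4, 5, 6, 7, 8, 9] the diagonal is [1, 1, 1, 1, 8, 1, 1, 1, 1]. Diagonalising L (or applying a numerical eigensolver to the 9x9 matrix) gives the spectrum above. The single zero eigenvalue shows the graph is connected. The eigenvalues sum to 16, which equals trace(L) = 2|E|. By the matrix-tree theorem the graph has (1/9) * product of the nonzero eigenvalues = 1 spanning tree.

[0, 1, 1, 1, 1, 1, 1, 1, 9]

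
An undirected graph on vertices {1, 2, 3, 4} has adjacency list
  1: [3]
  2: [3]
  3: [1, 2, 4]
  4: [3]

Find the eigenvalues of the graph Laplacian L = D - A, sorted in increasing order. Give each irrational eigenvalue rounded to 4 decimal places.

[0, 1, 1, 4]

With the vertex order [1, 2, 3, 4], the degrees are [1, 1, 3, 1], giving D = diag(1, 1, 3, 1) and L = D - A. L is symmetric positive semidefinite, so every eigenvalue is real and nonnegative. The single zero eigenvalue shows the graph is connected.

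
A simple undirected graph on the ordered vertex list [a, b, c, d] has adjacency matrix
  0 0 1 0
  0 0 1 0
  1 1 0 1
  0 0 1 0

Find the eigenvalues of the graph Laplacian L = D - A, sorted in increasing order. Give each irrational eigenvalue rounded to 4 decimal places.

[0, 1, 1, 4]

With the vertex order [a, b, c, d], the degrees are [1, 1, 3, 1], giving D = diag(1, 1, 3, 1) and L = D - A. The multiplicity of 0 as a Laplacian eigenvalue equals the number of connected components. There is one zero in the spectrum, matching the 1 component.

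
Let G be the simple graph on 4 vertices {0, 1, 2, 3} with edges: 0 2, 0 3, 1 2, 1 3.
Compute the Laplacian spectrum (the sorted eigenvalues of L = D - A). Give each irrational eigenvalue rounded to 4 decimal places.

[0, 2, 2, 4]

Reading degrees in the order [0, 1, 2, 3] gives [2, 2, 2, 2]; set D = diag(2, 2, 2, 2) and form L = D - A. Since every row of L sums to 0, the all-ones vector is in the kernel and 0 is an eigenvalue. The single zero eigenvalue shows the graph is connected. There is one zero in the spectrum, matching the 1 component.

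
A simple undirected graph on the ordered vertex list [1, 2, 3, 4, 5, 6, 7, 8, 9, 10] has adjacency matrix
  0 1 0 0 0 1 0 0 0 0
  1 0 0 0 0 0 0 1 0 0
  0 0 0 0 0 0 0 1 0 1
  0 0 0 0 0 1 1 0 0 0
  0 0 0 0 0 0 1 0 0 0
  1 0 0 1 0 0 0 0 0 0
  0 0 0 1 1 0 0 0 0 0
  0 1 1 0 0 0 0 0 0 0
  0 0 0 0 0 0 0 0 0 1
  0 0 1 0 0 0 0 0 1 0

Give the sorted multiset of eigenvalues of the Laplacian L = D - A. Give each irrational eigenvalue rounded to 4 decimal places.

[0, 0.0979, 0.3820, 0.8244, 1.3820, 2, 2.6180, 3.1756, 3.6180, 3.9021]

Each diagonal entry of L is the vertex degree and each off-diagonal entry is -1 where an edge is present, 0 otherwise; in the order [1, 2, 3, 4, 5, 6, 7, 8, 9, 10] the diagonal is [2, 2, 2, 2, 1, 2, 2, 2, 1, 2]. Since every row of L sums to 0, the all-ones vector is in the kernel and 0 is an eigenvalue.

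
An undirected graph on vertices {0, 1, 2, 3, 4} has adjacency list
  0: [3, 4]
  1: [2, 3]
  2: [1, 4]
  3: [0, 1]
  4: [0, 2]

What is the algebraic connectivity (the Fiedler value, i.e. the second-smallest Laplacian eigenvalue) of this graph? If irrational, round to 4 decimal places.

1.3820

With the vertex order [0, 1, 2, 3, 4], the degrees are [2, 2, 2, 2, 2], giving D = diag(2, 2, 2, 2, 2) and L = D - A. The smallest Laplacian eigenvalue is always 0. The next one, lambda_2 = 1.3820, measures how hard the graph is to disconnect: larger values mean better connectivity.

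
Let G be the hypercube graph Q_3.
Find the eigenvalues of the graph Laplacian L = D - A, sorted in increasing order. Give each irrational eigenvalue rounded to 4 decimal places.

[0, 2, 2, 2, 4, 4, 4, 6]

The graph has 8 vertices and degree multiset [3, 3, 3, 3, 3, 3, 3, 3]; D is the diagonal matrix of degrees and L = D - A. L is symmetric positive semidefinite, so every eigenvalue is real and nonnegative. The single zero eigenvalue shows the graph is connected. By the matrix-tree theorem the graph has (1/8) * product of the nonzero eigenvalues = 384 spanning trees. The largest eigenvalue, 6, is at most the vertex count 8.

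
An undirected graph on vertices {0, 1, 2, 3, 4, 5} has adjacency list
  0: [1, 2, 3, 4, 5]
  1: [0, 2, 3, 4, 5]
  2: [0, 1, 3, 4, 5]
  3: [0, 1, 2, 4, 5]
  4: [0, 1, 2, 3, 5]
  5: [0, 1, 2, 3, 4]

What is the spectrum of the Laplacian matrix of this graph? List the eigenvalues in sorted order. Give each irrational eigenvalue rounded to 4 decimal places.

[0, 6, 6, 6, 6, 6]

Reading degrees in the order [0, 1, 2, 3, 4, 5] gives [5, 5, 5, 5, 5, 5]; set D = diag(5, 5, 5, 5, 5, 5) and form L = D - A. Diagonalising L (or applying a numerical eigensolver to the 6x6 matrix) gives the spectrum above. The single zero eigenvalue shows the graph is connected. By the matrix-tree theorem the graph has (1/6) * product of the nonzero eigenvalues = 1296 spanning trees. There is one zero in the spectrum, matching the 1 component.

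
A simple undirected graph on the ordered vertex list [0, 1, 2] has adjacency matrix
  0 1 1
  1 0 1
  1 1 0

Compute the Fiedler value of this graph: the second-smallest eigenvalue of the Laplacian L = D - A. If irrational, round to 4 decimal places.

Reading degrees in the order [0, 1, 2] gives [2, 2, 2]; set D = diag(2, 2, 2) and form L = D - A. The smallest Laplacian eigenvalue is always 0. The next one, lambda_2 = 3, measures how hard the graph is to disconnect: larger values mean better connectivity. The eigenvalues sum to 6, which equals trace(L) = 2|E|.

3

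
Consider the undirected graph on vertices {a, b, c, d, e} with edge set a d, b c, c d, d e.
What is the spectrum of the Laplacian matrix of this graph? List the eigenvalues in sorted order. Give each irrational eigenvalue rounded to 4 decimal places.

With the vertex order [a, b, c, d, e], the degrees are [1, 1, 2, 3, 1], giving D = diag(1, 1, 2, 3, 1) and L = D - A. The multiplicity of 0 as a Laplacian eigenvalue equals the number of connected components. There is one zero in the spectrum, matching the 1 component.

[0, 0.5188, 1, 2.3111, 4.1701]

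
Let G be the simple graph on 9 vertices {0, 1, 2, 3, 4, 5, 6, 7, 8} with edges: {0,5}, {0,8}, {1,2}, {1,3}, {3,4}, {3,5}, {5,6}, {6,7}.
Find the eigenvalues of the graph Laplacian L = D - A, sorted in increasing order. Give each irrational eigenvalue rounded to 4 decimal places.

[0, 0.2311, 0.3820, 0.6416, 1.6129, 2.2591, 2.6180, 3.5132, 4.7421]

Reading degrees in the order [0, 1, 2, 3, 4, 5, 6, 7, 8] gives [2, 2, 1, 3, 1, 3, 2, 1, 1]; set D = diag(2, 2, 1, 3, 1, 3, 2, 1, 1) and form L = D - A. Since every row of L sums to 0, the all-ones vector is in the kernel and 0 is an eigenvalue. The single zero eigenvalue shows the graph is connected. There is one zero in the spectrum, matching the 1 component. The largest eigenvalue, 4.7421, is at most the vertex count 9.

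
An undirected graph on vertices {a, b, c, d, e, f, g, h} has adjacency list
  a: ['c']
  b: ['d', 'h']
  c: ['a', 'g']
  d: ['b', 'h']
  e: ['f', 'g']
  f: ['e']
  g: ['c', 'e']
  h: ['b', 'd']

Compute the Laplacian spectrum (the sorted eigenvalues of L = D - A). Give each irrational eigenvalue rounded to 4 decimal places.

Each diagonal entry of L is the vertex degree and each off-diagonal entry is -1 where an edge is present, 0 otherwise; in the order [a, b, c, d, e, f, g, h] the diagonal is [1, 2, 2, 2, 2, 1, 2, 2]. L is symmetric positive semidefinite, so every eigenvalue is real and nonnegative. The 2 zero eigenvalues correspond to the 2 connected components. There are 2 zeros in the spectrum, matching the 2 components.

[0, 0, 0.3820, 1.3820, 2.6180, 3, 3, 3.6180]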